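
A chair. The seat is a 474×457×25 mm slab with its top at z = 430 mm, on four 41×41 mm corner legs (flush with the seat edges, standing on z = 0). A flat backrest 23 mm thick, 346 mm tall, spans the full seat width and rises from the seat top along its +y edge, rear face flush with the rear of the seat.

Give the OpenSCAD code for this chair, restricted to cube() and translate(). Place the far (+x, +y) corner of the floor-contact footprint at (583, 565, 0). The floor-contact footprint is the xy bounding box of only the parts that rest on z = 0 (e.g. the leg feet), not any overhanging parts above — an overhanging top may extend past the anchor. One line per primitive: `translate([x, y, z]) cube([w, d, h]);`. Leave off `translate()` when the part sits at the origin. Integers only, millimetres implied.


translate([109, 108, 405]) cube([474, 457, 25]);
translate([109, 108, 0]) cube([41, 41, 405]);
translate([542, 108, 0]) cube([41, 41, 405]);
translate([109, 524, 0]) cube([41, 41, 405]);
translate([542, 524, 0]) cube([41, 41, 405]);
translate([109, 542, 430]) cube([474, 23, 346]);


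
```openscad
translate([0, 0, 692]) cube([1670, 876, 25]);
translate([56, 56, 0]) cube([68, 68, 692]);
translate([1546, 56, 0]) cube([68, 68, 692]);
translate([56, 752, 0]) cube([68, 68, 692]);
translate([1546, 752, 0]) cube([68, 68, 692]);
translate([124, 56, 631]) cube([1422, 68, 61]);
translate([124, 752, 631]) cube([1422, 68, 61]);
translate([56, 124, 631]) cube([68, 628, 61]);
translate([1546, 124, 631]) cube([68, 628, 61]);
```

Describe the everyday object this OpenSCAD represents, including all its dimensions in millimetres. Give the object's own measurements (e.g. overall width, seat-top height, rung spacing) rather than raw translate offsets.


A table: top 1670 mm (x) × 876 mm (y), 25 mm thick, upper face at z = 717 mm, on four 68×68 mm square legs, each inset 56 mm from the nearest pair of top edges from z = 0 to the bottom of the top. Four apron rails, 68 mm thick and 61 mm tall, run between adjacent legs with their top edges flush with the underside of the top and their outer faces flush with the legs' outer faces.


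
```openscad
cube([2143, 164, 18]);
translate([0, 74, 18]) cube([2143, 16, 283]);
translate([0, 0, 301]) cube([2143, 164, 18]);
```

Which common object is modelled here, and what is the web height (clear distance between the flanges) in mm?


An I-beam. The web height is 283 mm.

Two wide flanges with a thin centred web — an I-beam. Overall 319 mm minus two 18 mm flanges gives a web of 319 − 2·18 = 283 mm.


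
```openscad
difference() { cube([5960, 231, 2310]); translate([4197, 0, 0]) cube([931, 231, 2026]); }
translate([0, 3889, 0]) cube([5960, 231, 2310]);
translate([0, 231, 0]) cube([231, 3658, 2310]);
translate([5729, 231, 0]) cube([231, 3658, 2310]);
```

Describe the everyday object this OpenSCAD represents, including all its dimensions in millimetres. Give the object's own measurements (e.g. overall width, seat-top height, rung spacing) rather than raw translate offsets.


A single room: four walls, each 2310 mm tall and 231 mm thick, enclosing an outside footprint 5960×4120 mm (x × y), no floor or roof. The front and back walls (−y and +y sides) run the full x-width; the side walls fit between their inner faces. A door opening 931 mm wide and 2026 mm tall is cut through the front wall from the floor up, its −x edge 4197 mm from the wall's −x end.


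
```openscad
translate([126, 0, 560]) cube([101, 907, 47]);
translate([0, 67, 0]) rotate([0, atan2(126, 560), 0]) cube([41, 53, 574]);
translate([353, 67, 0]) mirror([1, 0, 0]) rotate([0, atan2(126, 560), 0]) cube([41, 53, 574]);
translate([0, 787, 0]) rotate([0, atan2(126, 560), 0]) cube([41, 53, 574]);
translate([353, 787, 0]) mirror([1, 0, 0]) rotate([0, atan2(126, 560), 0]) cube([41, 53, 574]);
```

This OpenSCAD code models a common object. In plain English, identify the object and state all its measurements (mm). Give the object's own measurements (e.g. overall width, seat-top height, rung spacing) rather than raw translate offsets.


A sawhorse. A 101×907×47 mm beam (x, y, z) sits on two A-frame leg pairs. Each pair is two raked legs of 41×53 mm section (53 mm along y) splaying symmetrically in x. Each leg rises 560 mm vertically over 126 mm of horizontal reach and is 574 mm long along its own axis. Every leg's outer bottom edge rests on the floor and its outer top edge meets a bottom edge of the beam — the left legs (tilting toward +x) meet the beam's −x bottom edge, the right legs (their mirror images, tilting toward −x) meet its +x bottom edge — so the leg tops tuck under the beam, the beam's underside is 560 mm above the floor, and the feet are 353 mm apart outside-to-outside with the beam centred between them. The two leg pairs are set in 67 mm from either end of the beam.


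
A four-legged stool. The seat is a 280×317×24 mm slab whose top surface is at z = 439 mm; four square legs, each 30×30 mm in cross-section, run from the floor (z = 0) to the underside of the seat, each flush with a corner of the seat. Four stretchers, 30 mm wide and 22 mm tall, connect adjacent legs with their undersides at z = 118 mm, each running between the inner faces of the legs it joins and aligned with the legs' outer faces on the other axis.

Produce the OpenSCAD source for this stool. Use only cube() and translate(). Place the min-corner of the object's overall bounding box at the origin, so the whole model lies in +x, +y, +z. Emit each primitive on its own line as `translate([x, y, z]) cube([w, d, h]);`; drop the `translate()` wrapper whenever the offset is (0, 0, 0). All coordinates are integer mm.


// leg_h = 439 - 24 = 415
// stretcher span = 280 - 2*30 = 220
translate([0, 0, 415]) cube([280, 317, 24]);
cube([30, 30, 415]);
translate([250, 0, 0]) cube([30, 30, 415]);
translate([0, 287, 0]) cube([30, 30, 415]);
translate([250, 287, 0]) cube([30, 30, 415]);
translate([30, 0, 118]) cube([220, 30, 22]);
translate([30, 287, 118]) cube([220, 30, 22]);
translate([0, 30, 118]) cube([30, 257, 22]);
translate([250, 30, 118]) cube([30, 257, 22]);


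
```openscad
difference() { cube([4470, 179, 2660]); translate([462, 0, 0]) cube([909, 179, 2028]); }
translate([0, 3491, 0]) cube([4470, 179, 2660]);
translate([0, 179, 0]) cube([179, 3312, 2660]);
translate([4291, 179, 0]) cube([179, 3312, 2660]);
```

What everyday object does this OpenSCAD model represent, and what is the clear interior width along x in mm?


A single room. The interior width is 4112 mm.

Four walls enclosing a rectangle with a door in the front wall — a room. Outside width 4470 minus two 179 mm walls gives 4112 mm.


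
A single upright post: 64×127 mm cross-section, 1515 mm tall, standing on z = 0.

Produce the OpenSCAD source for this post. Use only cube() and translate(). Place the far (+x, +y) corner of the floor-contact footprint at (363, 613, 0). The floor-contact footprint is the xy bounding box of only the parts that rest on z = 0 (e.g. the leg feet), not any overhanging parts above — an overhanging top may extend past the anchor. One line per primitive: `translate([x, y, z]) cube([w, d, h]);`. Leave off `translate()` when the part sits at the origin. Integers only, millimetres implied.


translate([299, 486, 0]) cube([64, 127, 1515]);


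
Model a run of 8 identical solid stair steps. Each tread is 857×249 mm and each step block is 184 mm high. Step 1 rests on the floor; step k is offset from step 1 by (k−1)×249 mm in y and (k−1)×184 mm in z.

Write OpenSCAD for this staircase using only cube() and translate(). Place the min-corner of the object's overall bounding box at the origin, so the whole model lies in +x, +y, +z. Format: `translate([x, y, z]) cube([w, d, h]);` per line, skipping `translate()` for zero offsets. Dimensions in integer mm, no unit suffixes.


cube([857, 249, 184]);
translate([0, 249, 184]) cube([857, 249, 184]);
translate([0, 498, 368]) cube([857, 249, 184]);
translate([0, 747, 552]) cube([857, 249, 184]);
translate([0, 996, 736]) cube([857, 249, 184]);
translate([0, 1245, 920]) cube([857, 249, 184]);
translate([0, 1494, 1104]) cube([857, 249, 184]);
translate([0, 1743, 1288]) cube([857, 249, 184]);


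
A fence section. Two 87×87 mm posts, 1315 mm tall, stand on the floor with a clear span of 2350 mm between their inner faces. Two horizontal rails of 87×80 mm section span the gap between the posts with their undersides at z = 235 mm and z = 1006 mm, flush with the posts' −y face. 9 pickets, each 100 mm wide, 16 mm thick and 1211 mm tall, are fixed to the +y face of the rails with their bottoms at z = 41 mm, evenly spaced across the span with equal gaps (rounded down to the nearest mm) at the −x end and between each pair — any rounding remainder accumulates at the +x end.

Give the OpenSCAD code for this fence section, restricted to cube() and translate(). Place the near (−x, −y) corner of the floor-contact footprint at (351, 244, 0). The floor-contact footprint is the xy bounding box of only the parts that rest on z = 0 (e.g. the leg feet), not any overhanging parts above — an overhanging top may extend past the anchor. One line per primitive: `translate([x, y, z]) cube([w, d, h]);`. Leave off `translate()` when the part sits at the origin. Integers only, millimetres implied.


translate([351, 244, 0]) cube([87, 87, 1315]);
translate([2788, 244, 0]) cube([87, 87, 1315]);
translate([438, 244, 235]) cube([2350, 87, 80]);
translate([438, 244, 1006]) cube([2350, 87, 80]);
translate([583, 331, 41]) cube([100, 16, 1211]);
translate([828, 331, 41]) cube([100, 16, 1211]);
translate([1073, 331, 41]) cube([100, 16, 1211]);
translate([1318, 331, 41]) cube([100, 16, 1211]);
translate([1563, 331, 41]) cube([100, 16, 1211]);
translate([1808, 331, 41]) cube([100, 16, 1211]);
translate([2053, 331, 41]) cube([100, 16, 1211]);
translate([2298, 331, 41]) cube([100, 16, 1211]);
translate([2543, 331, 41]) cube([100, 16, 1211]);


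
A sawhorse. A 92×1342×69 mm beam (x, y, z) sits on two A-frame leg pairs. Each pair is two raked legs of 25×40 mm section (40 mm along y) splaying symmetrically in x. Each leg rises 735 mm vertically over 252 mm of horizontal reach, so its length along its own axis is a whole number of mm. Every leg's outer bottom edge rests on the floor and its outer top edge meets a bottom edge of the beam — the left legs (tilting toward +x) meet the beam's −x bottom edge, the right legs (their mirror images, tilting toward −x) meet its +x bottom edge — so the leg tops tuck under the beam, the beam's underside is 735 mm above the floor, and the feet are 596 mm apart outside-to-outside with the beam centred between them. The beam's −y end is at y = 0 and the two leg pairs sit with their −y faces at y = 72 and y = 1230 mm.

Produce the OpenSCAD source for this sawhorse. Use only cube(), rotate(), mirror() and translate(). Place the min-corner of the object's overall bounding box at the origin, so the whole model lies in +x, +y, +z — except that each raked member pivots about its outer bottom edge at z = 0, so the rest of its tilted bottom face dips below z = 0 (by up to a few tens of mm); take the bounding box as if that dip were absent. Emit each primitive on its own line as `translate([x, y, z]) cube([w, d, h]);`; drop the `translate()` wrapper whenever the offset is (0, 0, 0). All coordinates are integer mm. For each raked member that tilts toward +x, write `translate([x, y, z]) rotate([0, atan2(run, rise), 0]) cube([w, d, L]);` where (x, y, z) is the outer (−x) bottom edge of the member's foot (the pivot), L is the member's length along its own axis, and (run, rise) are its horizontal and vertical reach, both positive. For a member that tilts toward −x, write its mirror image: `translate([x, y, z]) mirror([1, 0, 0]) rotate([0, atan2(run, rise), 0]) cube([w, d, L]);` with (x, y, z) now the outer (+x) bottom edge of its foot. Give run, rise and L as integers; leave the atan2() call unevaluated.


translate([252, 0, 735]) cube([92, 1342, 69]);
translate([0, 72, 0]) rotate([0, atan2(252, 735), 0]) cube([25, 40, 777]);
translate([596, 72, 0]) mirror([1, 0, 0]) rotate([0, atan2(252, 735), 0]) cube([25, 40, 777]);
translate([0, 1230, 0]) rotate([0, atan2(252, 735), 0]) cube([25, 40, 777]);
translate([596, 1230, 0]) mirror([1, 0, 0]) rotate([0, atan2(252, 735), 0]) cube([25, 40, 777]);


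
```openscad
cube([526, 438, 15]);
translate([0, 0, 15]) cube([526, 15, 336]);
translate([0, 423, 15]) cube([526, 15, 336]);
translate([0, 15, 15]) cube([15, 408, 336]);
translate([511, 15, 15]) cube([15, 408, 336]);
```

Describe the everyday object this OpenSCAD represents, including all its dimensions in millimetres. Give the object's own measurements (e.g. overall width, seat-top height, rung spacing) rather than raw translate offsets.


An open-topped rectangular box: outside dimensions 526×438×351 mm, with a uniform wall and base thickness of 15 mm. The base is a full 526×438 slab on the floor; four walls sit on top of the base. The front and back walls (the −y and +y sides) span the full width; the two side walls fit between them.


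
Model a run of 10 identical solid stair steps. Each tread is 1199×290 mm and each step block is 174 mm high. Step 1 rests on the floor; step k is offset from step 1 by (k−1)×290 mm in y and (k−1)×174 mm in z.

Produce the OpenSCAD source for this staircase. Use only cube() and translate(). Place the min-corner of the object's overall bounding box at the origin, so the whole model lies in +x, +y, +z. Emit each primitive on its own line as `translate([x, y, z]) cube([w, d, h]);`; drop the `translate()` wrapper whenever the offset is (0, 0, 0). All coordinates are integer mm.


cube([1199, 290, 174]);
translate([0, 290, 174]) cube([1199, 290, 174]);
translate([0, 580, 348]) cube([1199, 290, 174]);
translate([0, 870, 522]) cube([1199, 290, 174]);
translate([0, 1160, 696]) cube([1199, 290, 174]);
translate([0, 1450, 870]) cube([1199, 290, 174]);
translate([0, 1740, 1044]) cube([1199, 290, 174]);
translate([0, 2030, 1218]) cube([1199, 290, 174]);
translate([0, 2320, 1392]) cube([1199, 290, 174]);
translate([0, 2610, 1566]) cube([1199, 290, 174]);


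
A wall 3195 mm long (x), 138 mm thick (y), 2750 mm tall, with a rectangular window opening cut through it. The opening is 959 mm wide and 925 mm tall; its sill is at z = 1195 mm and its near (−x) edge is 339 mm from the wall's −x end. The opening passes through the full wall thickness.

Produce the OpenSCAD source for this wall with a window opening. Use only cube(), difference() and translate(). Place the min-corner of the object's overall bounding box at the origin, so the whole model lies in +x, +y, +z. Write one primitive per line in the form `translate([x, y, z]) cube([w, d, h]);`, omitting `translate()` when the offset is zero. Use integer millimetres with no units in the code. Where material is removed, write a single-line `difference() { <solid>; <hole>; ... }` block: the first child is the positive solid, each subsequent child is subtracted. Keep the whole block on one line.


difference() { cube([3195, 138, 2750]); translate([339, 0, 1195]) cube([959, 138, 925]); }


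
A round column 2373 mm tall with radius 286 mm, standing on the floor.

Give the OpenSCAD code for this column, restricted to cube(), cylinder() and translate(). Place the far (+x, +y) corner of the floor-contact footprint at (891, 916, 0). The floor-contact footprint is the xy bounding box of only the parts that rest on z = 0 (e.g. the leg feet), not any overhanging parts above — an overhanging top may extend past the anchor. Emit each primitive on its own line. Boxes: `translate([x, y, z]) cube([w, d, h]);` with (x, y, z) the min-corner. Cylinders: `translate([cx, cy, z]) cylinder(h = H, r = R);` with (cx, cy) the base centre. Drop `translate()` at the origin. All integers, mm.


translate([605, 630, 0]) cylinder(h = 2373, r = 286);


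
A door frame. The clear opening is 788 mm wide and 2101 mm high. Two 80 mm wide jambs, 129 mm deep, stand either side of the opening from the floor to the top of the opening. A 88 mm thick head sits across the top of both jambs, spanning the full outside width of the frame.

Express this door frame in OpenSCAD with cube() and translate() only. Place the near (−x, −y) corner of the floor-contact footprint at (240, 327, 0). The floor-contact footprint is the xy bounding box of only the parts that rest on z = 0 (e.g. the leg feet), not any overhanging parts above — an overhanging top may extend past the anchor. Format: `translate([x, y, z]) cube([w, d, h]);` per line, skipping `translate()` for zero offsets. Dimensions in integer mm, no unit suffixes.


translate([240, 327, 0]) cube([80, 129, 2101]);
translate([1108, 327, 0]) cube([80, 129, 2101]);
translate([240, 327, 2101]) cube([948, 129, 88]);


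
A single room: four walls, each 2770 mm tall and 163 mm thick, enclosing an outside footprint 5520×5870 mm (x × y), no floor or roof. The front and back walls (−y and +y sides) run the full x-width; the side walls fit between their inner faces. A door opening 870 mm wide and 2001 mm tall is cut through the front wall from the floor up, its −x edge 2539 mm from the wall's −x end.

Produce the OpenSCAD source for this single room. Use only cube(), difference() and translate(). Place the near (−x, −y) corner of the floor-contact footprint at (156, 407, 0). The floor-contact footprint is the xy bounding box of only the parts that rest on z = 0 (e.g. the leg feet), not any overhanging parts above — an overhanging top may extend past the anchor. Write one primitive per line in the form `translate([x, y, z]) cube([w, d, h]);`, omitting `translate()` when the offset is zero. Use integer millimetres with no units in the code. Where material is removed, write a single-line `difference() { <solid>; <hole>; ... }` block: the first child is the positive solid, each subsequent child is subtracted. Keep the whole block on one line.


difference() { translate([156, 407, 0]) cube([5520, 163, 2770]); translate([2695, 407, 0]) cube([870, 163, 2001]); }
translate([156, 6114, 0]) cube([5520, 163, 2770]);
translate([156, 570, 0]) cube([163, 5544, 2770]);
translate([5513, 570, 0]) cube([163, 5544, 2770]);


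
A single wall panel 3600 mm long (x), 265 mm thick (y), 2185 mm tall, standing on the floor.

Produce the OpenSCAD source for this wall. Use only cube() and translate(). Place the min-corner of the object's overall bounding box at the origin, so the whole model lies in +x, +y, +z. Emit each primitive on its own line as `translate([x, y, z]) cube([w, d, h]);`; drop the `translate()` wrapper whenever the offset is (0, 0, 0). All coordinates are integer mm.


cube([3600, 265, 2185]);


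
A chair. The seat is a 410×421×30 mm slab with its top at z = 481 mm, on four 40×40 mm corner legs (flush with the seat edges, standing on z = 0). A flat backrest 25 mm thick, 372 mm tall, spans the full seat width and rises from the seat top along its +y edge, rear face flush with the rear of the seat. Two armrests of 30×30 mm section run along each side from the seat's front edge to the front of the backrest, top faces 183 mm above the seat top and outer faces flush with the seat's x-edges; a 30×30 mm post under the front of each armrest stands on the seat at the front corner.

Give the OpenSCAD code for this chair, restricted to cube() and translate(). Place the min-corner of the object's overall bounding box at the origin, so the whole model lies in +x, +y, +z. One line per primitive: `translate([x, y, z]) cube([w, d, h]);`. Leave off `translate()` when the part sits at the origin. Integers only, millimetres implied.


translate([0, 0, 451]) cube([410, 421, 30]);
cube([40, 40, 451]);
translate([370, 0, 0]) cube([40, 40, 451]);
translate([0, 381, 0]) cube([40, 40, 451]);
translate([370, 381, 0]) cube([40, 40, 451]);
translate([0, 396, 481]) cube([410, 25, 372]);
translate([0, 0, 634]) cube([30, 396, 30]);
translate([380, 0, 634]) cube([30, 396, 30]);
translate([0, 0, 481]) cube([30, 30, 153]);
translate([380, 0, 481]) cube([30, 30, 153]);


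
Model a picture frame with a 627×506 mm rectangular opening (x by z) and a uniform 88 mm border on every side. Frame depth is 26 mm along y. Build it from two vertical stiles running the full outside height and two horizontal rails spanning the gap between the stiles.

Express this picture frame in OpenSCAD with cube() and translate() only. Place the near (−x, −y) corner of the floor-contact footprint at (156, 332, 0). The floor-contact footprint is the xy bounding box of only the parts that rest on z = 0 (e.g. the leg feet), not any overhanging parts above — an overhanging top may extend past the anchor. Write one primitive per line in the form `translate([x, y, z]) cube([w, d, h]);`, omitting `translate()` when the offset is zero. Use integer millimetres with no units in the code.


translate([156, 332, 0]) cube([88, 26, 682]);
translate([871, 332, 0]) cube([88, 26, 682]);
translate([244, 332, 0]) cube([627, 26, 88]);
translate([244, 332, 594]) cube([627, 26, 88]);


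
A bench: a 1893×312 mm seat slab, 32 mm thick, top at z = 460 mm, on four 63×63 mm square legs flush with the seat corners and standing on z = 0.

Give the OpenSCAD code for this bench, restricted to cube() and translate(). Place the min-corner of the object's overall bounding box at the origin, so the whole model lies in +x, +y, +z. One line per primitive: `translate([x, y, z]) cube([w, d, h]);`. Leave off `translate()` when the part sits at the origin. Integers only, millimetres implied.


translate([0, 0, 428]) cube([1893, 312, 32]);
cube([63, 63, 428]);
translate([0, 249, 0]) cube([63, 63, 428]);
translate([1830, 0, 0]) cube([63, 63, 428]);
translate([1830, 249, 0]) cube([63, 63, 428]);


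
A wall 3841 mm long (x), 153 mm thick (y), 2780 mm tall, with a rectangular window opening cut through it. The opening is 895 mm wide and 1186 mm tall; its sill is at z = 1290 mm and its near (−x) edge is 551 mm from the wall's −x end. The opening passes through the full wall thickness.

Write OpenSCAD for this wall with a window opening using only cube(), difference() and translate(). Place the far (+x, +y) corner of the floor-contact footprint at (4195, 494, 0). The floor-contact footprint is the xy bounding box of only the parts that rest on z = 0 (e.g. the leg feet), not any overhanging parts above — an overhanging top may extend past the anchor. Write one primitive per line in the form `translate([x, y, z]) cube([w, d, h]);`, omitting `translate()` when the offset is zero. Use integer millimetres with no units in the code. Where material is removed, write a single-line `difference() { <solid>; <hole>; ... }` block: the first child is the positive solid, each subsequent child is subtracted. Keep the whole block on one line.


difference() { translate([354, 341, 0]) cube([3841, 153, 2780]); translate([905, 341, 1290]) cube([895, 153, 1186]); }


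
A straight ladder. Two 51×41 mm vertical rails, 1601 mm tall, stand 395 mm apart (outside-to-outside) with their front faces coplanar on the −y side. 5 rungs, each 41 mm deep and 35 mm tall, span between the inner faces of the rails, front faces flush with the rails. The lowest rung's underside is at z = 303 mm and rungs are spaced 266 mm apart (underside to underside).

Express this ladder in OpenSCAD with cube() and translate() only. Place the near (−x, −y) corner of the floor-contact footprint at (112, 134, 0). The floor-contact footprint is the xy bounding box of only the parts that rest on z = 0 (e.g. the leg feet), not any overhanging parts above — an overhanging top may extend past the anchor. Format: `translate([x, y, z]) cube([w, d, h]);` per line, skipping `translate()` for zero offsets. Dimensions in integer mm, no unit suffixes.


translate([112, 134, 0]) cube([51, 41, 1601]);
translate([456, 134, 0]) cube([51, 41, 1601]);
translate([163, 134, 303]) cube([293, 41, 35]);
translate([163, 134, 569]) cube([293, 41, 35]);
translate([163, 134, 835]) cube([293, 41, 35]);
translate([163, 134, 1101]) cube([293, 41, 35]);
translate([163, 134, 1367]) cube([293, 41, 35]);


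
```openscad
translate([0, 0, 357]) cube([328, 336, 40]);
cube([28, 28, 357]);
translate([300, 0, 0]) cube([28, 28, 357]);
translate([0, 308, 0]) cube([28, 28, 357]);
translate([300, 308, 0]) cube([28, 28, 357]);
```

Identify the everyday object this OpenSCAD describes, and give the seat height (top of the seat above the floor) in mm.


A stool. The seat height is 397 mm.

A 328×336×40 slab at z = 357 on four corner posts — a stool. The seat top is 357 + 40 = 397 mm.


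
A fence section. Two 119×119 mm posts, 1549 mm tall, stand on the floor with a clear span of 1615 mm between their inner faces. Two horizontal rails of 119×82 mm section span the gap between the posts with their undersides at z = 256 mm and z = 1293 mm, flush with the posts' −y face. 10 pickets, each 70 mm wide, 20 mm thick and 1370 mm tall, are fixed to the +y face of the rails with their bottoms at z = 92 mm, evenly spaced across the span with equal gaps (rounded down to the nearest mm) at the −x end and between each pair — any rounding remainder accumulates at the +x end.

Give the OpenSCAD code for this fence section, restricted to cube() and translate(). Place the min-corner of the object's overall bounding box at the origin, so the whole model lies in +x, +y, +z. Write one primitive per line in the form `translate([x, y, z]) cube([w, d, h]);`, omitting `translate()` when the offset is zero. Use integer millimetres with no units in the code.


cube([119, 119, 1549]);
translate([1734, 0, 0]) cube([119, 119, 1549]);
translate([119, 0, 256]) cube([1615, 119, 82]);
translate([119, 0, 1293]) cube([1615, 119, 82]);
translate([202, 119, 92]) cube([70, 20, 1370]);
translate([355, 119, 92]) cube([70, 20, 1370]);
translate([508, 119, 92]) cube([70, 20, 1370]);
translate([661, 119, 92]) cube([70, 20, 1370]);
translate([814, 119, 92]) cube([70, 20, 1370]);
translate([967, 119, 92]) cube([70, 20, 1370]);
translate([1120, 119, 92]) cube([70, 20, 1370]);
translate([1273, 119, 92]) cube([70, 20, 1370]);
translate([1426, 119, 92]) cube([70, 20, 1370]);
translate([1579, 119, 92]) cube([70, 20, 1370]);


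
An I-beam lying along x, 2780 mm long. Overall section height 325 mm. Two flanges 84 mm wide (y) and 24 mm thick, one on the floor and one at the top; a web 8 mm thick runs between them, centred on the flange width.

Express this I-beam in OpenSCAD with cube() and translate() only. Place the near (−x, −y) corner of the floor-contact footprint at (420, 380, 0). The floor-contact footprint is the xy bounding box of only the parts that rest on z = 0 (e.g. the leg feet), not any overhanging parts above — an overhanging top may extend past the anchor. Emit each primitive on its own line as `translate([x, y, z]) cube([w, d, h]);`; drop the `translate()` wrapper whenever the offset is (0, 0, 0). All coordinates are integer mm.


translate([420, 380, 0]) cube([2780, 84, 24]);
translate([420, 418, 24]) cube([2780, 8, 277]);
translate([420, 380, 301]) cube([2780, 84, 24]);


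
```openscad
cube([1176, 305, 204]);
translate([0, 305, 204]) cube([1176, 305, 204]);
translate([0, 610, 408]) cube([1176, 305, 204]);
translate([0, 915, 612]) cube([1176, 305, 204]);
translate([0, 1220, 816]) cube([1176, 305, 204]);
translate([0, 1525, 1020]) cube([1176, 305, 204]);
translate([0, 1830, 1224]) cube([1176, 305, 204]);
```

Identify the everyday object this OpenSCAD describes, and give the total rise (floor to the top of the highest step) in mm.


A staircase. The total rise is 1428 mm.

7 identical blocks, each offset up and back from the previous — a staircase. Each step is 204 mm tall and there are 7 of them, so the total rise is 7 × 204 = 1428 mm.


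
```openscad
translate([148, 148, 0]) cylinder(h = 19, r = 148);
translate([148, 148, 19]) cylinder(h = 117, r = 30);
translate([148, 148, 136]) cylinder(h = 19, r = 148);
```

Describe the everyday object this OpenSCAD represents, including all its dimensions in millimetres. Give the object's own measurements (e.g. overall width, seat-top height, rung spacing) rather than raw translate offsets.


A spool: two coaxial disc flanges of radius 148 mm and thickness 19 mm, joined by a core cylinder of radius 30 mm and height 117 mm. The lower flange rests on z = 0 and the three cylinders share a vertical axis.


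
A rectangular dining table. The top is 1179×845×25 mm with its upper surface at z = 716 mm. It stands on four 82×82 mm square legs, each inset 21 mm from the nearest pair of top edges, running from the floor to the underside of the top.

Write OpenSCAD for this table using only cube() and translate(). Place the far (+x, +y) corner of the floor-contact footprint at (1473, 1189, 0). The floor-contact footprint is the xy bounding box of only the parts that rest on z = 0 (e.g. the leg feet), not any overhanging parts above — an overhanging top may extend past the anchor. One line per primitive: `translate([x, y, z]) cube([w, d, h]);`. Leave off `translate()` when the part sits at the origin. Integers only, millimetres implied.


translate([315, 365, 691]) cube([1179, 845, 25]);
translate([336, 386, 0]) cube([82, 82, 691]);
translate([1391, 386, 0]) cube([82, 82, 691]);
translate([336, 1107, 0]) cube([82, 82, 691]);
translate([1391, 1107, 0]) cube([82, 82, 691]);


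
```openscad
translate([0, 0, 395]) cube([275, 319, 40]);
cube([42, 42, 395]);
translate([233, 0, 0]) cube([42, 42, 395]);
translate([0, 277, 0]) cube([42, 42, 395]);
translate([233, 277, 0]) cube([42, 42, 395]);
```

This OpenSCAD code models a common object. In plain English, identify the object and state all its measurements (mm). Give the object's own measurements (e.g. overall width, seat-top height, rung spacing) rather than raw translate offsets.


A simple wooden stool: a rectangular seat 275 mm (x) by 319 mm (y), 40 mm thick, top face at z = 435 mm, on four square legs, each 42×42 mm in cross-section. The legs rest on z = 0, each flush with a corner of the seat.


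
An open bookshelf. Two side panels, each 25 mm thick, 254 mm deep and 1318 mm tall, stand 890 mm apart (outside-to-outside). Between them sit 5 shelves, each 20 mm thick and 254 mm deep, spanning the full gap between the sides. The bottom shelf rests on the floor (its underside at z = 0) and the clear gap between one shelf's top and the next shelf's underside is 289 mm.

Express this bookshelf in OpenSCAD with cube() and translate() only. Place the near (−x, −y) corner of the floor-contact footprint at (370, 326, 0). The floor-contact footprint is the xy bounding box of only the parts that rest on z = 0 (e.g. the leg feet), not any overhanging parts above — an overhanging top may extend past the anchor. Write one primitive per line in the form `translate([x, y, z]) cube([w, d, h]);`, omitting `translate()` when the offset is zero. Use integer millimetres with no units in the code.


translate([370, 326, 0]) cube([25, 254, 1318]);
translate([1235, 326, 0]) cube([25, 254, 1318]);
translate([395, 326, 0]) cube([840, 254, 20]);
translate([395, 326, 309]) cube([840, 254, 20]);
translate([395, 326, 618]) cube([840, 254, 20]);
translate([395, 326, 927]) cube([840, 254, 20]);
translate([395, 326, 1236]) cube([840, 254, 20]);


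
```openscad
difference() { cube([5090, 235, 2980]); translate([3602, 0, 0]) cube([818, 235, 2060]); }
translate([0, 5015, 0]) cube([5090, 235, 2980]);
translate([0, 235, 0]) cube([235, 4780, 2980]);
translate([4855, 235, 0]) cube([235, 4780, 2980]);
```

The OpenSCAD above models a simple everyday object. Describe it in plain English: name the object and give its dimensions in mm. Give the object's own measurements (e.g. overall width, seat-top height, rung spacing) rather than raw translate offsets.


A single room: four walls, each 2980 mm tall and 235 mm thick, enclosing an outside footprint 5090×5250 mm (x × y), no floor or roof. The front and back walls (−y and +y sides) run the full x-width; the side walls fit between their inner faces. A door opening 818 mm wide and 2060 mm tall is cut through the front wall from the floor up, its −x edge 3602 mm from the wall's −x end.


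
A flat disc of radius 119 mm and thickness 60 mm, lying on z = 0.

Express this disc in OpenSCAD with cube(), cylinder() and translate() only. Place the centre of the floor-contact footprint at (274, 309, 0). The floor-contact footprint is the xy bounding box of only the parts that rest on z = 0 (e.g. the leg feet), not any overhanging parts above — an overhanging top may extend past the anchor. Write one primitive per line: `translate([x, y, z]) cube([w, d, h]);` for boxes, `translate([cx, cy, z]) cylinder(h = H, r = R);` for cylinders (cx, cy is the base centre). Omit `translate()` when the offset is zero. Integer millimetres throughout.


translate([274, 309, 0]) cylinder(h = 60, r = 119);


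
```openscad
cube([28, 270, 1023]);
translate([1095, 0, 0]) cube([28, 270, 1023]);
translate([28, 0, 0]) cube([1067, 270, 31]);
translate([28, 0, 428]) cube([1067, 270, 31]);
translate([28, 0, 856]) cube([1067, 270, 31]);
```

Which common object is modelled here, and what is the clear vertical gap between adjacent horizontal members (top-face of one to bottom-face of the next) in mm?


A bookshelf. The clear shelf gap is 397 mm.

Two tall side panels with 3 horizontal boards between them — a bookshelf. The first two shelf undersides are at z = 0 and z = 428; with shelf thickness 31, the clear gap is 428 − 0 − 31 = 397 mm.


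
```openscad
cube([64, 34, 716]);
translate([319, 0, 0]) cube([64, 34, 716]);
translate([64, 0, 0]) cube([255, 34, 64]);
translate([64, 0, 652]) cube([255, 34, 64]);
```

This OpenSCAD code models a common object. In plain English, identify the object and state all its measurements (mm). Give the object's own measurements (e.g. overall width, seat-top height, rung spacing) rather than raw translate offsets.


A rectangular picture frame lying in the x–z plane (depth along y). The opening is 255 mm wide (x) by 588 mm tall (z), surrounded by a border 64 mm wide on all four sides. The frame is 34 mm deep and is made of two full-height vertical stiles with two horizontal rails fitted between them.


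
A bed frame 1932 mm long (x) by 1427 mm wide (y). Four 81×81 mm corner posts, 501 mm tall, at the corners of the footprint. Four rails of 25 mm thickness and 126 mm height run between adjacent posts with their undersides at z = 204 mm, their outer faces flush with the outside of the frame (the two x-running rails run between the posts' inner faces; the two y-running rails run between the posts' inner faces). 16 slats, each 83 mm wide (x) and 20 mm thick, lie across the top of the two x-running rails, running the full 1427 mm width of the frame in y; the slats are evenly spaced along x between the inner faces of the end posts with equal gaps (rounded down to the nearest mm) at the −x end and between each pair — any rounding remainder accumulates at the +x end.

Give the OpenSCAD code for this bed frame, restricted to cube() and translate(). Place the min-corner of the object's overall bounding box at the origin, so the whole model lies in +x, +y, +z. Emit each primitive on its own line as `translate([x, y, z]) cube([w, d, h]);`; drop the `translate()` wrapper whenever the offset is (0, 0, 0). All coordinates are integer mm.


cube([81, 81, 501]);
translate([0, 1346, 0]) cube([81, 81, 501]);
translate([1851, 0, 0]) cube([81, 81, 501]);
translate([1851, 1346, 0]) cube([81, 81, 501]);
translate([81, 0, 204]) cube([1770, 25, 126]);
translate([81, 1402, 204]) cube([1770, 25, 126]);
translate([0, 81, 204]) cube([25, 1265, 126]);
translate([1907, 81, 204]) cube([25, 1265, 126]);
translate([107, 0, 330]) cube([83, 1427, 20]);
translate([216, 0, 330]) cube([83, 1427, 20]);
translate([325, 0, 330]) cube([83, 1427, 20]);
translate([434, 0, 330]) cube([83, 1427, 20]);
translate([543, 0, 330]) cube([83, 1427, 20]);
translate([652, 0, 330]) cube([83, 1427, 20]);
translate([761, 0, 330]) cube([83, 1427, 20]);
translate([870, 0, 330]) cube([83, 1427, 20]);
translate([979, 0, 330]) cube([83, 1427, 20]);
translate([1088, 0, 330]) cube([83, 1427, 20]);
translate([1197, 0, 330]) cube([83, 1427, 20]);
translate([1306, 0, 330]) cube([83, 1427, 20]);
translate([1415, 0, 330]) cube([83, 1427, 20]);
translate([1524, 0, 330]) cube([83, 1427, 20]);
translate([1633, 0, 330]) cube([83, 1427, 20]);
translate([1742, 0, 330]) cube([83, 1427, 20]);


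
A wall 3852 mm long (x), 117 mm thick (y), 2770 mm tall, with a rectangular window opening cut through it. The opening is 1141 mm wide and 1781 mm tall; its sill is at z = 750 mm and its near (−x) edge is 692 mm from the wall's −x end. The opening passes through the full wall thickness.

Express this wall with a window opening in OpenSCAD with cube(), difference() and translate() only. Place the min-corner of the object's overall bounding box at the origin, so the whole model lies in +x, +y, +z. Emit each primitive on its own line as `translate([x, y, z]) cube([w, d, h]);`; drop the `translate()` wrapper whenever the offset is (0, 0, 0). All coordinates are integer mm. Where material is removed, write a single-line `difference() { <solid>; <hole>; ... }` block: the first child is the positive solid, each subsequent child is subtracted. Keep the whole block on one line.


difference() { cube([3852, 117, 2770]); translate([692, 0, 750]) cube([1141, 117, 1781]); }


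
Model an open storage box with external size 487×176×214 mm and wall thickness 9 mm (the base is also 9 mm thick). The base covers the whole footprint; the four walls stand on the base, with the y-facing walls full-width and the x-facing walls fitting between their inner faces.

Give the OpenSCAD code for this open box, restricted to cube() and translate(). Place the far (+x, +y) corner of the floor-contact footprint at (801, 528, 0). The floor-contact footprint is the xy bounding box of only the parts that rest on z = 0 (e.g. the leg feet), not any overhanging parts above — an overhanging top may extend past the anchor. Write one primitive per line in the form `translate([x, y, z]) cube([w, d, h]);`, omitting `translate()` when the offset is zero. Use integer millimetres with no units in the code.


translate([314, 352, 0]) cube([487, 176, 9]);
translate([314, 352, 9]) cube([487, 9, 205]);
translate([314, 519, 9]) cube([487, 9, 205]);
translate([314, 361, 9]) cube([9, 158, 205]);
translate([792, 361, 9]) cube([9, 158, 205]);


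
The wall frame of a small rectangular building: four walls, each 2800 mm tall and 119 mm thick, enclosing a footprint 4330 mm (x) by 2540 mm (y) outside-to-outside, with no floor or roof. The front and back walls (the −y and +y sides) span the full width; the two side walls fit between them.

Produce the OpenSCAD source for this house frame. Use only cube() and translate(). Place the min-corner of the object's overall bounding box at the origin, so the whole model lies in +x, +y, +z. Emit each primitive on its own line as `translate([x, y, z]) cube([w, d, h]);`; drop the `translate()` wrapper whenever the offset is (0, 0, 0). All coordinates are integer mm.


cube([4330, 119, 2800]);
translate([0, 2421, 0]) cube([4330, 119, 2800]);
translate([0, 119, 0]) cube([119, 2302, 2800]);
translate([4211, 119, 0]) cube([119, 2302, 2800]);


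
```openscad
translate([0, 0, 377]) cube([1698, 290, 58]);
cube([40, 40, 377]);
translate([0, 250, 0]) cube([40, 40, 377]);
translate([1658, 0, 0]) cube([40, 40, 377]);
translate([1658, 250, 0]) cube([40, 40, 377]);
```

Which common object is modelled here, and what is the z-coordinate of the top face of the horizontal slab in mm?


A bench. The seat-top height is 435 mm.

A long slab on four corner posts — a bench. The slab sits at z = 377 with thickness 58, so the top is 377 + 58 = 435 mm.


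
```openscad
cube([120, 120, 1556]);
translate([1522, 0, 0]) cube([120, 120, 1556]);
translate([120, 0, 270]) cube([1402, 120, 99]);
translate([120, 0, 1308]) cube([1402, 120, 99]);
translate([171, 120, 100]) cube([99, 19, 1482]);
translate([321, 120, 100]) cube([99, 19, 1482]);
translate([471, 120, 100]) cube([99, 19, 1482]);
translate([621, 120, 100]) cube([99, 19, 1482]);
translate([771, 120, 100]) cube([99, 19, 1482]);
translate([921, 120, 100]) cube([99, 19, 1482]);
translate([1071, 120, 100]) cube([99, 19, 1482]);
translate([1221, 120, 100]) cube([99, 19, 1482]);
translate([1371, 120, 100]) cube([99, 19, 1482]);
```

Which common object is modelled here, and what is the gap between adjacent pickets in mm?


A fence section. The picket gap is 51 mm.

Two posts, two rails, 9 pickets — a fence section. Span 1402 mm holds 9 pickets of 99 mm with 10 equal gaps: ⌊(1402 − 9·99) / 10⌋ = 51 mm.
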